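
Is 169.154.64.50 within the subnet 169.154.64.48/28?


Subnet network: 169.154.64.48
Test IP AND mask: 169.154.64.48
Yes, 169.154.64.50 is in 169.154.64.48/28


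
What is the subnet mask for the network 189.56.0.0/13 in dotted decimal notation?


/13 means 13 network bits, 19 host bits
Binary: 11111111111110000000000000000000
Mask: 255.248.0.0


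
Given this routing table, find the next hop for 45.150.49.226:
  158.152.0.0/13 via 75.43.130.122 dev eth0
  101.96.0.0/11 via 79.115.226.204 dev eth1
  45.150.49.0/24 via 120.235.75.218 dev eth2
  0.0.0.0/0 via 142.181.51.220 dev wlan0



Longest prefix match for 45.150.49.226:
  /13 158.152.0.0: no
  /11 101.96.0.0: no
  /24 45.150.49.0: MATCH
  /0 0.0.0.0: MATCH
Selected: next-hop 120.235.75.218 via eth2 (matched /24)


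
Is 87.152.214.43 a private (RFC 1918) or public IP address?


RFC 1918 private ranges:
  10.0.0.0/8 (10.0.0.0 - 10.255.255.255)
  172.16.0.0/12 (172.16.0.0 - 172.31.255.255)
  192.168.0.0/16 (192.168.0.0 - 192.168.255.255)
Public (not in any RFC 1918 range)


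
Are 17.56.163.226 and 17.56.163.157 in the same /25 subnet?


Mask: 255.255.255.128
17.56.163.226 AND mask = 17.56.163.128
17.56.163.157 AND mask = 17.56.163.128
Yes, same subnet (17.56.163.128)


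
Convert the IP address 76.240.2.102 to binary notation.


76 = 01001100
240 = 11110000
2 = 00000010
102 = 01100110
Binary: 01001100.11110000.00000010.01100110


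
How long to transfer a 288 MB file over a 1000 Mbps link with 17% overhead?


Effective throughput = 1000 * (1 - 17/100) = 830 Mbps
File size in Mb = 288 * 8 = 2304 Mb
Time = 2304 / 830
Time = 2.7759 seconds


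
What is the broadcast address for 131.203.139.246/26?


Network: 131.203.139.192/26
Host bits = 6
Set all host bits to 1:
Broadcast: 131.203.139.255


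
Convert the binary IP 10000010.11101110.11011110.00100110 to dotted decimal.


10000010 = 130
11101110 = 238
11011110 = 222
00100110 = 38
IP: 130.238.222.38


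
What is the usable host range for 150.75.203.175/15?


Network: 150.74.0.0
Broadcast: 150.75.255.255
First usable = network + 1
Last usable = broadcast - 1
Range: 150.74.0.1 to 150.75.255.254


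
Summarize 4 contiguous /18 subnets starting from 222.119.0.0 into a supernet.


Original prefix: /18
Number of subnets: 4 = 2^2
New prefix = 18 - 2 = 16
Supernet: 222.119.0.0/16


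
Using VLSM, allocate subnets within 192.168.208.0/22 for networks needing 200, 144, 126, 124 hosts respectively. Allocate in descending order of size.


200 hosts -> /24 (254 usable): 192.168.208.0/24
144 hosts -> /24 (254 usable): 192.168.209.0/24
126 hosts -> /25 (126 usable): 192.168.210.0/25
124 hosts -> /25 (126 usable): 192.168.210.128/25
Allocation: 192.168.208.0/24 (200 hosts, 254 usable); 192.168.209.0/24 (144 hosts, 254 usable); 192.168.210.0/25 (126 hosts, 126 usable); 192.168.210.128/25 (124 hosts, 126 usable)


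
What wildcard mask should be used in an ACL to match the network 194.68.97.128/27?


Subnet mask: 255.255.255.224
Wildcard = 255.255.255.255 - subnet mask
255 - 255 = 0
255 - 255 = 0
255 - 255 = 0
255 - 224 = 31
Wildcard: 0.0.0.31


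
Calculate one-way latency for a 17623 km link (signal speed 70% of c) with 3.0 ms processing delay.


Speed = 0.7 * 3e5 km/s = 210000 km/s
Propagation delay = 17623 / 210000 = 0.0839 s = 83.919 ms
Processing delay = 3.0 ms
Total one-way latency = 86.919 ms


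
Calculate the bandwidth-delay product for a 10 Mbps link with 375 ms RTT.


BDP = bandwidth * RTT
= 10 Mbps * 375 ms
= 10 * 1e6 * 375 / 1000 bits
= 3750000 bits
= 468750 bytes
= 457.7637 KB
BDP = 3750000 bits (468750 bytes)


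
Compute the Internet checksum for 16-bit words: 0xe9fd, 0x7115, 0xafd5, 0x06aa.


Sum all words (with carry folding):
+ 0xe9fd = 0xe9fd
+ 0x7115 = 0x5b13
+ 0xafd5 = 0x0ae9
+ 0x06aa = 0x1193
One's complement: ~0x1193
Checksum = 0xee6c


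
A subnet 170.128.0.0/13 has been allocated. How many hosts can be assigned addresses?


Host bits = 32 - 13 = 19
Total addresses = 2^19 = 524288
Usable = total - 2 (network and broadcast)
Usable hosts: 524286


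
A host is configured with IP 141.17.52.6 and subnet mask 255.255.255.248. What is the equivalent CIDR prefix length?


Binary: 11111111.11111111.11111111.11111000
Count leading 1s
Prefix: /29


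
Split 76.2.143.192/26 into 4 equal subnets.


New prefix = 26 + 2 = 28
Each subnet has 16 addresses
  76.2.143.192/28
  76.2.143.208/28
  76.2.143.224/28
  76.2.143.240/28
Subnets: 76.2.143.192/28, 76.2.143.208/28, 76.2.143.224/28, 76.2.143.240/28


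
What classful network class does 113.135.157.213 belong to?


First octet: 113
Binary: 01110001
0xxxxxxx -> Class A (1-126)
Class A, default mask 255.0.0.0 (/8)


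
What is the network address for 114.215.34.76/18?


IP:   01110010.11010111.00100010.01001100
Mask: 11111111.11111111.11000000.00000000
AND operation:
Net:  01110010.11010111.00000000.00000000
Network: 114.215.0.0/18


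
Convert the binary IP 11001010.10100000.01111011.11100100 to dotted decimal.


11001010 = 202
10100000 = 160
01111011 = 123
11100100 = 228
IP: 202.160.123.228


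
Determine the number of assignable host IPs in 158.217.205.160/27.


Host bits = 32 - 27 = 5
Total addresses = 2^5 = 32
Usable = total - 2 (network and broadcast)
Usable hosts: 30


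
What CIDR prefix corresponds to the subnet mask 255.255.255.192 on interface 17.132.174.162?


Binary: 11111111.11111111.11111111.11000000
Count leading 1s
Prefix: /26


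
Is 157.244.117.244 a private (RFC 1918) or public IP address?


RFC 1918 private ranges:
  10.0.0.0/8 (10.0.0.0 - 10.255.255.255)
  172.16.0.0/12 (172.16.0.0 - 172.31.255.255)
  192.168.0.0/16 (192.168.0.0 - 192.168.255.255)
Public (not in any RFC 1918 range)


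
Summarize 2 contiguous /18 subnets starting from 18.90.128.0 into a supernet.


Original prefix: /18
Number of subnets: 2 = 2^1
New prefix = 18 - 1 = 17
Supernet: 18.90.128.0/17


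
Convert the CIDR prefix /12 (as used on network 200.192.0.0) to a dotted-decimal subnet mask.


/12 means 12 network bits, 20 host bits
Binary: 11111111111100000000000000000000
Mask: 255.240.0.0


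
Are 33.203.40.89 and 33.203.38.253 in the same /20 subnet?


Mask: 255.255.240.0
33.203.40.89 AND mask = 33.203.32.0
33.203.38.253 AND mask = 33.203.32.0
Yes, same subnet (33.203.32.0)


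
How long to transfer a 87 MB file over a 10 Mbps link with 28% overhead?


Effective throughput = 10 * (1 - 28/100) = 7.2 Mbps
File size in Mb = 87 * 8 = 696 Mb
Time = 696 / 7.2
Time = 96.6667 seconds


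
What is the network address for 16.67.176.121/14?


IP:   00010000.01000011.10110000.01111001
Mask: 11111111.11111100.00000000.00000000
AND operation:
Net:  00010000.01000000.00000000.00000000
Network: 16.64.0.0/14


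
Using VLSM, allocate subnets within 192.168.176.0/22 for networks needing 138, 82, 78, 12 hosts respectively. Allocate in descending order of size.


138 hosts -> /24 (254 usable): 192.168.176.0/24
82 hosts -> /25 (126 usable): 192.168.177.0/25
78 hosts -> /25 (126 usable): 192.168.177.128/25
12 hosts -> /28 (14 usable): 192.168.178.0/28
Allocation: 192.168.176.0/24 (138 hosts, 254 usable); 192.168.177.0/25 (82 hosts, 126 usable); 192.168.177.128/25 (78 hosts, 126 usable); 192.168.178.0/28 (12 hosts, 14 usable)


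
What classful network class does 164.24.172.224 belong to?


First octet: 164
Binary: 10100100
10xxxxxx -> Class B (128-191)
Class B, default mask 255.255.0.0 (/16)


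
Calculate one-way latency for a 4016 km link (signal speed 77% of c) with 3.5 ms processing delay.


Speed = 0.77 * 3e5 km/s = 231000 km/s
Propagation delay = 4016 / 231000 = 0.0174 s = 17.3853 ms
Processing delay = 3.5 ms
Total one-way latency = 20.8853 ms


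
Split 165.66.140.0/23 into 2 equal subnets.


New prefix = 23 + 1 = 24
Each subnet has 256 addresses
  165.66.140.0/24
  165.66.141.0/24
Subnets: 165.66.140.0/24, 165.66.141.0/24


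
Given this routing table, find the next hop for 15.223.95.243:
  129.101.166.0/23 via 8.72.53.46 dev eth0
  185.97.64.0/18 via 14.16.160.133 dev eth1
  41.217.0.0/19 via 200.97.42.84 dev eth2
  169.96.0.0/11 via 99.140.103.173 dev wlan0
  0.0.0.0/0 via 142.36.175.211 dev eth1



Longest prefix match for 15.223.95.243:
  /23 129.101.166.0: no
  /18 185.97.64.0: no
  /19 41.217.0.0: no
  /11 169.96.0.0: no
  /0 0.0.0.0: MATCH
Selected: next-hop 142.36.175.211 via eth1 (matched /0)


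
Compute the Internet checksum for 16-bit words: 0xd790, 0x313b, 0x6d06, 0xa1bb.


Sum all words (with carry folding):
+ 0xd790 = 0xd790
+ 0x313b = 0x08cc
+ 0x6d06 = 0x75d2
+ 0xa1bb = 0x178e
One's complement: ~0x178e
Checksum = 0xe871


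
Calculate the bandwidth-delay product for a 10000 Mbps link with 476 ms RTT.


BDP = bandwidth * RTT
= 10000 Mbps * 476 ms
= 10000 * 1e6 * 476 / 1000 bits
= 4760000000 bits
= 595000000 bytes
= 581054.6875 KB
BDP = 4760000000 bits (595000000 bytes)


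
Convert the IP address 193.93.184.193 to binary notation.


193 = 11000001
93 = 01011101
184 = 10111000
193 = 11000001
Binary: 11000001.01011101.10111000.11000001


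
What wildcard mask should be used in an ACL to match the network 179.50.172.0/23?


Subnet mask: 255.255.254.0
Wildcard = 255.255.255.255 - subnet mask
255 - 255 = 0
255 - 255 = 0
255 - 254 = 1
255 - 0 = 255
Wildcard: 0.0.1.255


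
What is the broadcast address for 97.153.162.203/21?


Network: 97.153.160.0/21
Host bits = 11
Set all host bits to 1:
Broadcast: 97.153.167.255


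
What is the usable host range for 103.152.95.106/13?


Network: 103.152.0.0
Broadcast: 103.159.255.255
First usable = network + 1
Last usable = broadcast - 1
Range: 103.152.0.1 to 103.159.255.254


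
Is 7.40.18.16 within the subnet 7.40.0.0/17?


Subnet network: 7.40.0.0
Test IP AND mask: 7.40.0.0
Yes, 7.40.18.16 is in 7.40.0.0/17


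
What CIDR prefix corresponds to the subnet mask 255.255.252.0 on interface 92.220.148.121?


Binary: 11111111.11111111.11111100.00000000
Count leading 1s
Prefix: /22


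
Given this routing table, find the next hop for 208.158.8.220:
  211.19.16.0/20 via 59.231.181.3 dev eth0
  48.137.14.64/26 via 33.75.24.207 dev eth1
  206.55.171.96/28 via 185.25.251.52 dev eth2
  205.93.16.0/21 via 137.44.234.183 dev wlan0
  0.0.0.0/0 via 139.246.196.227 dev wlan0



Longest prefix match for 208.158.8.220:
  /20 211.19.16.0: no
  /26 48.137.14.64: no
  /28 206.55.171.96: no
  /21 205.93.16.0: no
  /0 0.0.0.0: MATCH
Selected: next-hop 139.246.196.227 via wlan0 (matched /0)


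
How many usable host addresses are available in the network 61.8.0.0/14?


Host bits = 32 - 14 = 18
Total addresses = 2^18 = 262144
Usable = total - 2 (network and broadcast)
Usable hosts: 262142


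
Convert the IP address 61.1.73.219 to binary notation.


61 = 00111101
1 = 00000001
73 = 01001001
219 = 11011011
Binary: 00111101.00000001.01001001.11011011


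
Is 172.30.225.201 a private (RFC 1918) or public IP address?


RFC 1918 private ranges:
  10.0.0.0/8 (10.0.0.0 - 10.255.255.255)
  172.16.0.0/12 (172.16.0.0 - 172.31.255.255)
  192.168.0.0/16 (192.168.0.0 - 192.168.255.255)
Private (in 172.16.0.0/12)


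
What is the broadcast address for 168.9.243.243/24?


Network: 168.9.243.0/24
Host bits = 8
Set all host bits to 1:
Broadcast: 168.9.243.255


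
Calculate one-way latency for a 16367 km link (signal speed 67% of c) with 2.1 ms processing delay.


Speed = 0.67 * 3e5 km/s = 201000 km/s
Propagation delay = 16367 / 201000 = 0.0814 s = 81.4279 ms
Processing delay = 2.1 ms
Total one-way latency = 83.5279 ms


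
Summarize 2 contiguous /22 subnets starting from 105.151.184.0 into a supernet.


Original prefix: /22
Number of subnets: 2 = 2^1
New prefix = 22 - 1 = 21
Supernet: 105.151.184.0/21


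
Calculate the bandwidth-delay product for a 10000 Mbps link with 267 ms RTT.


BDP = bandwidth * RTT
= 10000 Mbps * 267 ms
= 10000 * 1e6 * 267 / 1000 bits
= 2670000000 bits
= 333750000 bytes
= 325927.7344 KB
BDP = 2670000000 bits (333750000 bytes)


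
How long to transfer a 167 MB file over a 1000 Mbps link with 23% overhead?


Effective throughput = 1000 * (1 - 23/100) = 770 Mbps
File size in Mb = 167 * 8 = 1336 Mb
Time = 1336 / 770
Time = 1.7351 seconds


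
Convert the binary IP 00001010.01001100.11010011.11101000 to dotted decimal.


00001010 = 10
01001100 = 76
11010011 = 211
11101000 = 232
IP: 10.76.211.232


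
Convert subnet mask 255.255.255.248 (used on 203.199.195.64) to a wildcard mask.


Subnet mask: 255.255.255.248
Wildcard = 255.255.255.255 - subnet mask
255 - 255 = 0
255 - 255 = 0
255 - 255 = 0
255 - 248 = 7
Wildcard: 0.0.0.7


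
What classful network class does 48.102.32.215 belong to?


First octet: 48
Binary: 00110000
0xxxxxxx -> Class A (1-126)
Class A, default mask 255.0.0.0 (/8)


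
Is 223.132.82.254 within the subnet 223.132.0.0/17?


Subnet network: 223.132.0.0
Test IP AND mask: 223.132.0.0
Yes, 223.132.82.254 is in 223.132.0.0/17


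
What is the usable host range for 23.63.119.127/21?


Network: 23.63.112.0
Broadcast: 23.63.119.255
First usable = network + 1
Last usable = broadcast - 1
Range: 23.63.112.1 to 23.63.119.254


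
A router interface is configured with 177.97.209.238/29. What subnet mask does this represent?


/29 means 29 network bits, 3 host bits
Binary: 11111111111111111111111111111000
Mask: 255.255.255.248


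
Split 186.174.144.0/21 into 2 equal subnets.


New prefix = 21 + 1 = 22
Each subnet has 1024 addresses
  186.174.144.0/22
  186.174.148.0/22
Subnets: 186.174.144.0/22, 186.174.148.0/22


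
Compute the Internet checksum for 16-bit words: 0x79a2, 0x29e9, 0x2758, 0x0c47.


Sum all words (with carry folding):
+ 0x79a2 = 0x79a2
+ 0x29e9 = 0xa38b
+ 0x2758 = 0xcae3
+ 0x0c47 = 0xd72a
One's complement: ~0xd72a
Checksum = 0x28d5


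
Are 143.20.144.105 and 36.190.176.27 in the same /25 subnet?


Mask: 255.255.255.128
143.20.144.105 AND mask = 143.20.144.0
36.190.176.27 AND mask = 36.190.176.0
No, different subnets (143.20.144.0 vs 36.190.176.0)


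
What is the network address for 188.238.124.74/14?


IP:   10111100.11101110.01111100.01001010
Mask: 11111111.11111100.00000000.00000000
AND operation:
Net:  10111100.11101100.00000000.00000000
Network: 188.236.0.0/14


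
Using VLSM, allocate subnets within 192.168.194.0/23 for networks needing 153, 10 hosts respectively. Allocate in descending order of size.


153 hosts -> /24 (254 usable): 192.168.194.0/24
10 hosts -> /28 (14 usable): 192.168.195.0/28
Allocation: 192.168.194.0/24 (153 hosts, 254 usable); 192.168.195.0/28 (10 hosts, 14 usable)


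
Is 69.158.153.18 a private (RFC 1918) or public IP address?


RFC 1918 private ranges:
  10.0.0.0/8 (10.0.0.0 - 10.255.255.255)
  172.16.0.0/12 (172.16.0.0 - 172.31.255.255)
  192.168.0.0/16 (192.168.0.0 - 192.168.255.255)
Public (not in any RFC 1918 range)


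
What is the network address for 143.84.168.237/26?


IP:   10001111.01010100.10101000.11101101
Mask: 11111111.11111111.11111111.11000000
AND operation:
Net:  10001111.01010100.10101000.11000000
Network: 143.84.168.192/26


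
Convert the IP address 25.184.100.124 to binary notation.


25 = 00011001
184 = 10111000
100 = 01100100
124 = 01111100
Binary: 00011001.10111000.01100100.01111100


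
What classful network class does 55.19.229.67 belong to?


First octet: 55
Binary: 00110111
0xxxxxxx -> Class A (1-126)
Class A, default mask 255.0.0.0 (/8)


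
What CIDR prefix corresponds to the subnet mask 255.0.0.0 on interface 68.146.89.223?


Binary: 11111111.00000000.00000000.00000000
Count leading 1s
Prefix: /8


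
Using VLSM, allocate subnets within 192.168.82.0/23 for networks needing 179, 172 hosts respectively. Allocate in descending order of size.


179 hosts -> /24 (254 usable): 192.168.82.0/24
172 hosts -> /24 (254 usable): 192.168.83.0/24
Allocation: 192.168.82.0/24 (179 hosts, 254 usable); 192.168.83.0/24 (172 hosts, 254 usable)


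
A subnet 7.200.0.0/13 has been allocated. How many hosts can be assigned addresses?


Host bits = 32 - 13 = 19
Total addresses = 2^19 = 524288
Usable = total - 2 (network and broadcast)
Usable hosts: 524286


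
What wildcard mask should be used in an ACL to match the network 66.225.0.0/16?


Subnet mask: 255.255.0.0
Wildcard = 255.255.255.255 - subnet mask
255 - 255 = 0
255 - 255 = 0
255 - 0 = 255
255 - 0 = 255
Wildcard: 0.0.255.255


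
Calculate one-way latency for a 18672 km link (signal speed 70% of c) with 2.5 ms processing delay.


Speed = 0.7 * 3e5 km/s = 210000 km/s
Propagation delay = 18672 / 210000 = 0.0889 s = 88.9143 ms
Processing delay = 2.5 ms
Total one-way latency = 91.4143 ms


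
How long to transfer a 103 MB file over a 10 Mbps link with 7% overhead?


Effective throughput = 10 * (1 - 7/100) = 9.3 Mbps
File size in Mb = 103 * 8 = 824 Mb
Time = 824 / 9.3
Time = 88.6022 seconds


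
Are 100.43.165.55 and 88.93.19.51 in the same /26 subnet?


Mask: 255.255.255.192
100.43.165.55 AND mask = 100.43.165.0
88.93.19.51 AND mask = 88.93.19.0
No, different subnets (100.43.165.0 vs 88.93.19.0)


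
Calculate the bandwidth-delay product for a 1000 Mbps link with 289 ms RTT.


BDP = bandwidth * RTT
= 1000 Mbps * 289 ms
= 1000 * 1e6 * 289 / 1000 bits
= 289000000 bits
= 36125000 bytes
= 35278.3203 KB
BDP = 289000000 bits (36125000 bytes)


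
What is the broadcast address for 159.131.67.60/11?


Network: 159.128.0.0/11
Host bits = 21
Set all host bits to 1:
Broadcast: 159.159.255.255


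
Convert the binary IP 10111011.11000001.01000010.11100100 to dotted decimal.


10111011 = 187
11000001 = 193
01000010 = 66
11100100 = 228
IP: 187.193.66.228


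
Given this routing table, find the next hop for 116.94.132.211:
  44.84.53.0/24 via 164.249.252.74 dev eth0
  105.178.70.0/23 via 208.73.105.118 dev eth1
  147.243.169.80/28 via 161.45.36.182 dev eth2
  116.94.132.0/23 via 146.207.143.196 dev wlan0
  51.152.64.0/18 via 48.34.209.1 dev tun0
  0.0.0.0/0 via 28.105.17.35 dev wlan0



Longest prefix match for 116.94.132.211:
  /24 44.84.53.0: no
  /23 105.178.70.0: no
  /28 147.243.169.80: no
  /23 116.94.132.0: MATCH
  /18 51.152.64.0: no
  /0 0.0.0.0: MATCH
Selected: next-hop 146.207.143.196 via wlan0 (matched /23)


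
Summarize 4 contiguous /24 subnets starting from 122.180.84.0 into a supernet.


Original prefix: /24
Number of subnets: 4 = 2^2
New prefix = 24 - 2 = 22
Supernet: 122.180.84.0/22


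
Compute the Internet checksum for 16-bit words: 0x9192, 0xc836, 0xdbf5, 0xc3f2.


Sum all words (with carry folding):
+ 0x9192 = 0x9192
+ 0xc836 = 0x59c9
+ 0xdbf5 = 0x35bf
+ 0xc3f2 = 0xf9b1
One's complement: ~0xf9b1
Checksum = 0x064e


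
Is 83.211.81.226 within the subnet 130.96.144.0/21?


Subnet network: 130.96.144.0
Test IP AND mask: 83.211.80.0
No, 83.211.81.226 is not in 130.96.144.0/21


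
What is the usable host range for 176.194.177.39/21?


Network: 176.194.176.0
Broadcast: 176.194.183.255
First usable = network + 1
Last usable = broadcast - 1
Range: 176.194.176.1 to 176.194.183.254


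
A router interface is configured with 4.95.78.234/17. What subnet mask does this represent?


/17 means 17 network bits, 15 host bits
Binary: 11111111111111111000000000000000
Mask: 255.255.128.0


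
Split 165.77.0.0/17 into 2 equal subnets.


New prefix = 17 + 1 = 18
Each subnet has 16384 addresses
  165.77.0.0/18
  165.77.64.0/18
Subnets: 165.77.0.0/18, 165.77.64.0/18


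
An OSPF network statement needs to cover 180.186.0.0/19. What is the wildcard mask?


Subnet mask: 255.255.224.0
Wildcard = 255.255.255.255 - subnet mask
255 - 255 = 0
255 - 255 = 0
255 - 224 = 31
255 - 0 = 255
Wildcard: 0.0.31.255


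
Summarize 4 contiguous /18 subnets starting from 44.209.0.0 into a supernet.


Original prefix: /18
Number of subnets: 4 = 2^2
New prefix = 18 - 2 = 16
Supernet: 44.209.0.0/16


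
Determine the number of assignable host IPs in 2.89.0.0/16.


Host bits = 32 - 16 = 16
Total addresses = 2^16 = 65536
Usable = total - 2 (network and broadcast)
Usable hosts: 65534


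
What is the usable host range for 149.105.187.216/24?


Network: 149.105.187.0
Broadcast: 149.105.187.255
First usable = network + 1
Last usable = broadcast - 1
Range: 149.105.187.1 to 149.105.187.254


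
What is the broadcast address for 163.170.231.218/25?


Network: 163.170.231.128/25
Host bits = 7
Set all host bits to 1:
Broadcast: 163.170.231.255


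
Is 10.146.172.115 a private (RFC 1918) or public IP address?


RFC 1918 private ranges:
  10.0.0.0/8 (10.0.0.0 - 10.255.255.255)
  172.16.0.0/12 (172.16.0.0 - 172.31.255.255)
  192.168.0.0/16 (192.168.0.0 - 192.168.255.255)
Private (in 10.0.0.0/8)


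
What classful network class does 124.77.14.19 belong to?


First octet: 124
Binary: 01111100
0xxxxxxx -> Class A (1-126)
Class A, default mask 255.0.0.0 (/8)


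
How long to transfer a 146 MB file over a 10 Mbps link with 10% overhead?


Effective throughput = 10 * (1 - 10/100) = 9 Mbps
File size in Mb = 146 * 8 = 1168 Mb
Time = 1168 / 9
Time = 129.7778 seconds


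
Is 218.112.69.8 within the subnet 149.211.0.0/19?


Subnet network: 149.211.0.0
Test IP AND mask: 218.112.64.0
No, 218.112.69.8 is not in 149.211.0.0/19


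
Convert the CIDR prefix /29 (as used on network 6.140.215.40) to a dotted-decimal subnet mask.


/29 means 29 network bits, 3 host bits
Binary: 11111111111111111111111111111000
Mask: 255.255.255.248


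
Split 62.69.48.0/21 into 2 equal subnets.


New prefix = 21 + 1 = 22
Each subnet has 1024 addresses
  62.69.48.0/22
  62.69.52.0/22
Subnets: 62.69.48.0/22, 62.69.52.0/22


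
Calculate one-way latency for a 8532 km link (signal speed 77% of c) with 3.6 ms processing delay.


Speed = 0.77 * 3e5 km/s = 231000 km/s
Propagation delay = 8532 / 231000 = 0.0369 s = 36.9351 ms
Processing delay = 3.6 ms
Total one-way latency = 40.5351 ms


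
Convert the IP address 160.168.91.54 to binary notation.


160 = 10100000
168 = 10101000
91 = 01011011
54 = 00110110
Binary: 10100000.10101000.01011011.00110110


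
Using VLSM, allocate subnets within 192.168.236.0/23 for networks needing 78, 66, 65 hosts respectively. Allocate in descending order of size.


78 hosts -> /25 (126 usable): 192.168.236.0/25
66 hosts -> /25 (126 usable): 192.168.236.128/25
65 hosts -> /25 (126 usable): 192.168.237.0/25
Allocation: 192.168.236.0/25 (78 hosts, 126 usable); 192.168.236.128/25 (66 hosts, 126 usable); 192.168.237.0/25 (65 hosts, 126 usable)


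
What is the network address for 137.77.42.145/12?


IP:   10001001.01001101.00101010.10010001
Mask: 11111111.11110000.00000000.00000000
AND operation:
Net:  10001001.01000000.00000000.00000000
Network: 137.64.0.0/12


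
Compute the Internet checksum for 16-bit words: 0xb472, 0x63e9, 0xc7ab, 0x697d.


Sum all words (with carry folding):
+ 0xb472 = 0xb472
+ 0x63e9 = 0x185c
+ 0xc7ab = 0xe007
+ 0x697d = 0x4985
One's complement: ~0x4985
Checksum = 0xb67a


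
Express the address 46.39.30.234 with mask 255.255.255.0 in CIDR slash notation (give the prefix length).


Binary: 11111111.11111111.11111111.00000000
Count leading 1s
Prefix: /24


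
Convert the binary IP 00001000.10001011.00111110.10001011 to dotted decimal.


00001000 = 8
10001011 = 139
00111110 = 62
10001011 = 139
IP: 8.139.62.139


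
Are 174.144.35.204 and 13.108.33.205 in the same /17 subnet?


Mask: 255.255.128.0
174.144.35.204 AND mask = 174.144.0.0
13.108.33.205 AND mask = 13.108.0.0
No, different subnets (174.144.0.0 vs 13.108.0.0)


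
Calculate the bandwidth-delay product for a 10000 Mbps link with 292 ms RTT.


BDP = bandwidth * RTT
= 10000 Mbps * 292 ms
= 10000 * 1e6 * 292 / 1000 bits
= 2920000000 bits
= 365000000 bytes
= 356445.3125 KB
BDP = 2920000000 bits (365000000 bytes)


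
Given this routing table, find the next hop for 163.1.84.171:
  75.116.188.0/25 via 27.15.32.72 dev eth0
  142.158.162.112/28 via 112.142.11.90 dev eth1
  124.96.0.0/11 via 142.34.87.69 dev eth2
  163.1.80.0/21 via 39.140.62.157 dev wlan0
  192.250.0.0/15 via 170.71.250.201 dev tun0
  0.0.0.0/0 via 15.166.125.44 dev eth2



Longest prefix match for 163.1.84.171:
  /25 75.116.188.0: no
  /28 142.158.162.112: no
  /11 124.96.0.0: no
  /21 163.1.80.0: MATCH
  /15 192.250.0.0: no
  /0 0.0.0.0: MATCH
Selected: next-hop 39.140.62.157 via wlan0 (matched /21)


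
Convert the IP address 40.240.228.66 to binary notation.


40 = 00101000
240 = 11110000
228 = 11100100
66 = 01000010
Binary: 00101000.11110000.11100100.01000010


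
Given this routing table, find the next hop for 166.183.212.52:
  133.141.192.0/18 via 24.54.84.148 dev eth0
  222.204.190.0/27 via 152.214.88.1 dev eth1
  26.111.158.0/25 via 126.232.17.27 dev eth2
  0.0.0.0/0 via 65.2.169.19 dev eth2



Longest prefix match for 166.183.212.52:
  /18 133.141.192.0: no
  /27 222.204.190.0: no
  /25 26.111.158.0: no
  /0 0.0.0.0: MATCH
Selected: next-hop 65.2.169.19 via eth2 (matched /0)


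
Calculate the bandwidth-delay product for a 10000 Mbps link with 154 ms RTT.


BDP = bandwidth * RTT
= 10000 Mbps * 154 ms
= 10000 * 1e6 * 154 / 1000 bits
= 1540000000 bits
= 192500000 bytes
= 187988.2812 KB
BDP = 1540000000 bits (192500000 bytes)


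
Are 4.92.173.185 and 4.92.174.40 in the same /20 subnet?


Mask: 255.255.240.0
4.92.173.185 AND mask = 4.92.160.0
4.92.174.40 AND mask = 4.92.160.0
Yes, same subnet (4.92.160.0)


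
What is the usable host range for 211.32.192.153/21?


Network: 211.32.192.0
Broadcast: 211.32.199.255
First usable = network + 1
Last usable = broadcast - 1
Range: 211.32.192.1 to 211.32.199.254


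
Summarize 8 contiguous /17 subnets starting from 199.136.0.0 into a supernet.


Original prefix: /17
Number of subnets: 8 = 2^3
New prefix = 17 - 3 = 14
Supernet: 199.136.0.0/14


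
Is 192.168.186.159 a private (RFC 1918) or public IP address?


RFC 1918 private ranges:
  10.0.0.0/8 (10.0.0.0 - 10.255.255.255)
  172.16.0.0/12 (172.16.0.0 - 172.31.255.255)
  192.168.0.0/16 (192.168.0.0 - 192.168.255.255)
Private (in 192.168.0.0/16)


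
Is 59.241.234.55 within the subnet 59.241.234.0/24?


Subnet network: 59.241.234.0
Test IP AND mask: 59.241.234.0
Yes, 59.241.234.55 is in 59.241.234.0/24


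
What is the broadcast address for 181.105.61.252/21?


Network: 181.105.56.0/21
Host bits = 11
Set all host bits to 1:
Broadcast: 181.105.63.255


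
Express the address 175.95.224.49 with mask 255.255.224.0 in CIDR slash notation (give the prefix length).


Binary: 11111111.11111111.11100000.00000000
Count leading 1s
Prefix: /19


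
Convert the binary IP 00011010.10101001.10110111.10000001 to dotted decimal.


00011010 = 26
10101001 = 169
10110111 = 183
10000001 = 129
IP: 26.169.183.129


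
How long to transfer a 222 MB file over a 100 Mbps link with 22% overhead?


Effective throughput = 100 * (1 - 22/100) = 78 Mbps
File size in Mb = 222 * 8 = 1776 Mb
Time = 1776 / 78
Time = 22.7692 seconds


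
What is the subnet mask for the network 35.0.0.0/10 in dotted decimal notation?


/10 means 10 network bits, 22 host bits
Binary: 11111111110000000000000000000000
Mask: 255.192.0.0


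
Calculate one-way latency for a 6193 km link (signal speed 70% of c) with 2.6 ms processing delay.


Speed = 0.7 * 3e5 km/s = 210000 km/s
Propagation delay = 6193 / 210000 = 0.0295 s = 29.4905 ms
Processing delay = 2.6 ms
Total one-way latency = 32.0905 ms


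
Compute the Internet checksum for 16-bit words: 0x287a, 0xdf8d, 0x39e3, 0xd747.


Sum all words (with carry folding):
+ 0x287a = 0x287a
+ 0xdf8d = 0x0808
+ 0x39e3 = 0x41eb
+ 0xd747 = 0x1933
One's complement: ~0x1933
Checksum = 0xe6cc


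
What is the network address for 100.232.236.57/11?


IP:   01100100.11101000.11101100.00111001
Mask: 11111111.11100000.00000000.00000000
AND operation:
Net:  01100100.11100000.00000000.00000000
Network: 100.224.0.0/11


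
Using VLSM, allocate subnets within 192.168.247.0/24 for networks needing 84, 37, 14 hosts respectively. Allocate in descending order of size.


84 hosts -> /25 (126 usable): 192.168.247.0/25
37 hosts -> /26 (62 usable): 192.168.247.128/26
14 hosts -> /28 (14 usable): 192.168.247.192/28
Allocation: 192.168.247.0/25 (84 hosts, 126 usable); 192.168.247.128/26 (37 hosts, 62 usable); 192.168.247.192/28 (14 hosts, 14 usable)


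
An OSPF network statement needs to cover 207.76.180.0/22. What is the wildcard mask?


Subnet mask: 255.255.252.0
Wildcard = 255.255.255.255 - subnet mask
255 - 255 = 0
255 - 255 = 0
255 - 252 = 3
255 - 0 = 255
Wildcard: 0.0.3.255


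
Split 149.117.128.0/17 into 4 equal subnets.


New prefix = 17 + 2 = 19
Each subnet has 8192 addresses
  149.117.128.0/19
  149.117.160.0/19
  149.117.192.0/19
  149.117.224.0/19
Subnets: 149.117.128.0/19, 149.117.160.0/19, 149.117.192.0/19, 149.117.224.0/19


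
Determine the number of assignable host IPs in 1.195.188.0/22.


Host bits = 32 - 22 = 10
Total addresses = 2^10 = 1024
Usable = total - 2 (network and broadcast)
Usable hosts: 1022


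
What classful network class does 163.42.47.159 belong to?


First octet: 163
Binary: 10100011
10xxxxxx -> Class B (128-191)
Class B, default mask 255.255.0.0 (/16)


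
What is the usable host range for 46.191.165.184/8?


Network: 46.0.0.0
Broadcast: 46.255.255.255
First usable = network + 1
Last usable = broadcast - 1
Range: 46.0.0.1 to 46.255.255.254


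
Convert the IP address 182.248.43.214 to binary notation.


182 = 10110110
248 = 11111000
43 = 00101011
214 = 11010110
Binary: 10110110.11111000.00101011.11010110


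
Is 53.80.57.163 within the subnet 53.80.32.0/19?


Subnet network: 53.80.32.0
Test IP AND mask: 53.80.32.0
Yes, 53.80.57.163 is in 53.80.32.0/19


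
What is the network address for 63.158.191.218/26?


IP:   00111111.10011110.10111111.11011010
Mask: 11111111.11111111.11111111.11000000
AND operation:
Net:  00111111.10011110.10111111.11000000
Network: 63.158.191.192/26


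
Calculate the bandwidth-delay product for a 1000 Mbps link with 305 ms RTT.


BDP = bandwidth * RTT
= 1000 Mbps * 305 ms
= 1000 * 1e6 * 305 / 1000 bits
= 305000000 bits
= 38125000 bytes
= 37231.4453 KB
BDP = 305000000 bits (38125000 bytes)


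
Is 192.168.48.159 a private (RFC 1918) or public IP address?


RFC 1918 private ranges:
  10.0.0.0/8 (10.0.0.0 - 10.255.255.255)
  172.16.0.0/12 (172.16.0.0 - 172.31.255.255)
  192.168.0.0/16 (192.168.0.0 - 192.168.255.255)
Private (in 192.168.0.0/16)


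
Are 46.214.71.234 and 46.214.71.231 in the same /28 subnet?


Mask: 255.255.255.240
46.214.71.234 AND mask = 46.214.71.224
46.214.71.231 AND mask = 46.214.71.224
Yes, same subnet (46.214.71.224)


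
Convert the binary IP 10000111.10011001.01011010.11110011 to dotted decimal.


10000111 = 135
10011001 = 153
01011010 = 90
11110011 = 243
IP: 135.153.90.243


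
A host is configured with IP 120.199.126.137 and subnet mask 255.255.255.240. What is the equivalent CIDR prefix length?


Binary: 11111111.11111111.11111111.11110000
Count leading 1s
Prefix: /28


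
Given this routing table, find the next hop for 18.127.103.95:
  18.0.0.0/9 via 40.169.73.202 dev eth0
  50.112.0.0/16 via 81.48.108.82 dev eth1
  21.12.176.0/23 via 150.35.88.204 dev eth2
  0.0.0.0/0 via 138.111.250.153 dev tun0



Longest prefix match for 18.127.103.95:
  /9 18.0.0.0: MATCH
  /16 50.112.0.0: no
  /23 21.12.176.0: no
  /0 0.0.0.0: MATCH
Selected: next-hop 40.169.73.202 via eth0 (matched /9)


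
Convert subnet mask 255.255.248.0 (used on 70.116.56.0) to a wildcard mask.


Subnet mask: 255.255.248.0
Wildcard = 255.255.255.255 - subnet mask
255 - 255 = 0
255 - 255 = 0
255 - 248 = 7
255 - 0 = 255
Wildcard: 0.0.7.255


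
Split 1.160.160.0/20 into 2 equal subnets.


New prefix = 20 + 1 = 21
Each subnet has 2048 addresses
  1.160.160.0/21
  1.160.168.0/21
Subnets: 1.160.160.0/21, 1.160.168.0/21


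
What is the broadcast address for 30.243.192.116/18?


Network: 30.243.192.0/18
Host bits = 14
Set all host bits to 1:
Broadcast: 30.243.255.255


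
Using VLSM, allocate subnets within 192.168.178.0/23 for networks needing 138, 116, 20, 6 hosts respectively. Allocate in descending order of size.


138 hosts -> /24 (254 usable): 192.168.178.0/24
116 hosts -> /25 (126 usable): 192.168.179.0/25
20 hosts -> /27 (30 usable): 192.168.179.128/27
6 hosts -> /29 (6 usable): 192.168.179.160/29
Allocation: 192.168.178.0/24 (138 hosts, 254 usable); 192.168.179.0/25 (116 hosts, 126 usable); 192.168.179.128/27 (20 hosts, 30 usable); 192.168.179.160/29 (6 hosts, 6 usable)


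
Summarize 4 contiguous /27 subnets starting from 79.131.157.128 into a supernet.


Original prefix: /27
Number of subnets: 4 = 2^2
New prefix = 27 - 2 = 25
Supernet: 79.131.157.128/25


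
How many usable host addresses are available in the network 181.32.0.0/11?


Host bits = 32 - 11 = 21
Total addresses = 2^21 = 2097152
Usable = total - 2 (network and broadcast)
Usable hosts: 2097150


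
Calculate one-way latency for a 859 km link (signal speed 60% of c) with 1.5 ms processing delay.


Speed = 0.6 * 3e5 km/s = 180000 km/s
Propagation delay = 859 / 180000 = 0.0048 s = 4.7722 ms
Processing delay = 1.5 ms
Total one-way latency = 6.2722 ms


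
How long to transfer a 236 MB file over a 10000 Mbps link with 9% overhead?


Effective throughput = 10000 * (1 - 9/100) = 9100 Mbps
File size in Mb = 236 * 8 = 1888 Mb
Time = 1888 / 9100
Time = 0.2075 seconds


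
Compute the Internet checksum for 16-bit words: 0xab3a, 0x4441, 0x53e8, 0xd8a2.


Sum all words (with carry folding):
+ 0xab3a = 0xab3a
+ 0x4441 = 0xef7b
+ 0x53e8 = 0x4364
+ 0xd8a2 = 0x1c07
One's complement: ~0x1c07
Checksum = 0xe3f8


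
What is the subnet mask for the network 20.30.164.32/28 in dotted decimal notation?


/28 means 28 network bits, 4 host bits
Binary: 11111111111111111111111111110000
Mask: 255.255.255.240


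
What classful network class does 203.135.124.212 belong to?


First octet: 203
Binary: 11001011
110xxxxx -> Class C (192-223)
Class C, default mask 255.255.255.0 (/24)


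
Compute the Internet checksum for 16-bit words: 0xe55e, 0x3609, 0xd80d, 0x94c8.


Sum all words (with carry folding):
+ 0xe55e = 0xe55e
+ 0x3609 = 0x1b68
+ 0xd80d = 0xf375
+ 0x94c8 = 0x883e
One's complement: ~0x883e
Checksum = 0x77c1


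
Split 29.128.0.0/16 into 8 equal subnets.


New prefix = 16 + 3 = 19
Each subnet has 8192 addresses
  29.128.0.0/19
  29.128.32.0/19
  29.128.64.0/19
  29.128.96.0/19
  29.128.128.0/19
  29.128.160.0/19
  29.128.192.0/19
  29.128.224.0/19
Subnets: 29.128.0.0/19, 29.128.32.0/19, 29.128.64.0/19, 29.128.96.0/19, 29.128.128.0/19, 29.128.160.0/19, 29.128.192.0/19, 29.128.224.0/19


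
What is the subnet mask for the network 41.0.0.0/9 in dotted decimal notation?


/9 means 9 network bits, 23 host bits
Binary: 11111111100000000000000000000000
Mask: 255.128.0.0


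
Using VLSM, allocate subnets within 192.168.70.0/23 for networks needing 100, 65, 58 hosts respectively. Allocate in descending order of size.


100 hosts -> /25 (126 usable): 192.168.70.0/25
65 hosts -> /25 (126 usable): 192.168.70.128/25
58 hosts -> /26 (62 usable): 192.168.71.0/26
Allocation: 192.168.70.0/25 (100 hosts, 126 usable); 192.168.70.128/25 (65 hosts, 126 usable); 192.168.71.0/26 (58 hosts, 62 usable)


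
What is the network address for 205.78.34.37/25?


IP:   11001101.01001110.00100010.00100101
Mask: 11111111.11111111.11111111.10000000
AND operation:
Net:  11001101.01001110.00100010.00000000
Network: 205.78.34.0/25


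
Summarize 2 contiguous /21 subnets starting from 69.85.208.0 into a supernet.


Original prefix: /21
Number of subnets: 2 = 2^1
New prefix = 21 - 1 = 20
Supernet: 69.85.208.0/20


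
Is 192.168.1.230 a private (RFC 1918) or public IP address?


RFC 1918 private ranges:
  10.0.0.0/8 (10.0.0.0 - 10.255.255.255)
  172.16.0.0/12 (172.16.0.0 - 172.31.255.255)
  192.168.0.0/16 (192.168.0.0 - 192.168.255.255)
Private (in 192.168.0.0/16)


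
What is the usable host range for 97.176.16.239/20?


Network: 97.176.16.0
Broadcast: 97.176.31.255
First usable = network + 1
Last usable = broadcast - 1
Range: 97.176.16.1 to 97.176.31.254


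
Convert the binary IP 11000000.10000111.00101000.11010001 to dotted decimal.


11000000 = 192
10000111 = 135
00101000 = 40
11010001 = 209
IP: 192.135.40.209


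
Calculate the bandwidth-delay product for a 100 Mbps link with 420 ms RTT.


BDP = bandwidth * RTT
= 100 Mbps * 420 ms
= 100 * 1e6 * 420 / 1000 bits
= 42000000 bits
= 5250000 bytes
= 5126.9531 KB
BDP = 42000000 bits (5250000 bytes)


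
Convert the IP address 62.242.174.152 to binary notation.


62 = 00111110
242 = 11110010
174 = 10101110
152 = 10011000
Binary: 00111110.11110010.10101110.10011000


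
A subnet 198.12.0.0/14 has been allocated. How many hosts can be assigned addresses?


Host bits = 32 - 14 = 18
Total addresses = 2^18 = 262144
Usable = total - 2 (network and broadcast)
Usable hosts: 262142


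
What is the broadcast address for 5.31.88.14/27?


Network: 5.31.88.0/27
Host bits = 5
Set all host bits to 1:
Broadcast: 5.31.88.31


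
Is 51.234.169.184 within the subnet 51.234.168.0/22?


Subnet network: 51.234.168.0
Test IP AND mask: 51.234.168.0
Yes, 51.234.169.184 is in 51.234.168.0/22


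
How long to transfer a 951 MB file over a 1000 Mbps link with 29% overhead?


Effective throughput = 1000 * (1 - 29/100) = 710 Mbps
File size in Mb = 951 * 8 = 7608 Mb
Time = 7608 / 710
Time = 10.7155 seconds


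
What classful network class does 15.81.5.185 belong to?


First octet: 15
Binary: 00001111
0xxxxxxx -> Class A (1-126)
Class A, default mask 255.0.0.0 (/8)


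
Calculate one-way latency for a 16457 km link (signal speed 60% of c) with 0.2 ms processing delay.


Speed = 0.6 * 3e5 km/s = 180000 km/s
Propagation delay = 16457 / 180000 = 0.0914 s = 91.4278 ms
Processing delay = 0.2 ms
Total one-way latency = 91.6278 ms


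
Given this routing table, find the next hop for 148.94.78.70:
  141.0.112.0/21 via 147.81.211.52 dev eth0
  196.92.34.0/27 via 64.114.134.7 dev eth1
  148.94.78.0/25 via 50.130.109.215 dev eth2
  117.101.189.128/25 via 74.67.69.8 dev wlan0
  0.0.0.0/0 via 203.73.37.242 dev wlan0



Longest prefix match for 148.94.78.70:
  /21 141.0.112.0: no
  /27 196.92.34.0: no
  /25 148.94.78.0: MATCH
  /25 117.101.189.128: no
  /0 0.0.0.0: MATCH
Selected: next-hop 50.130.109.215 via eth2 (matched /25)


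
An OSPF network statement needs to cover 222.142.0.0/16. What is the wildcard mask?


Subnet mask: 255.255.0.0
Wildcard = 255.255.255.255 - subnet mask
255 - 255 = 0
255 - 255 = 0
255 - 0 = 255
255 - 0 = 255
Wildcard: 0.0.255.255


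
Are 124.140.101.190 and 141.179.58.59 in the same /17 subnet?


Mask: 255.255.128.0
124.140.101.190 AND mask = 124.140.0.0
141.179.58.59 AND mask = 141.179.0.0
No, different subnets (124.140.0.0 vs 141.179.0.0)


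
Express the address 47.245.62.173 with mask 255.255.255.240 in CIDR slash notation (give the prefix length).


Binary: 11111111.11111111.11111111.11110000
Count leading 1s
Prefix: /28


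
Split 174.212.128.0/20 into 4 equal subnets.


New prefix = 20 + 2 = 22
Each subnet has 1024 addresses
  174.212.128.0/22
  174.212.132.0/22
  174.212.136.0/22
  174.212.140.0/22
Subnets: 174.212.128.0/22, 174.212.132.0/22, 174.212.136.0/22, 174.212.140.0/22


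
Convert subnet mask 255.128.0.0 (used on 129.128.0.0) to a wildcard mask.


Subnet mask: 255.128.0.0
Wildcard = 255.255.255.255 - subnet mask
255 - 255 = 0
255 - 128 = 127
255 - 0 = 255
255 - 0 = 255
Wildcard: 0.127.255.255
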